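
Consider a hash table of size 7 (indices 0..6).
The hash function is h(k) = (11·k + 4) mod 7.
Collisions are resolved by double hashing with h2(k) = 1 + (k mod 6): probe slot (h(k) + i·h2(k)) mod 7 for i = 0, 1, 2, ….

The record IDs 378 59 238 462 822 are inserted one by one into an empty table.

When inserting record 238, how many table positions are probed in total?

Insert 378: h=4, slot 4 empty -> index 4.
Insert 59: h=2, slot 2 empty -> index 2.
Insert 238: h=4, h2=5, slots 4,2 occupied -> index 0.
Insert 462: h=4, h2=1, slot 4 occupied -> index 5.
Insert 822: h=2, h2=1, slot 2 occupied -> index 3.
Table: [238, ∅, 59, 822, 378, 462, ∅]

3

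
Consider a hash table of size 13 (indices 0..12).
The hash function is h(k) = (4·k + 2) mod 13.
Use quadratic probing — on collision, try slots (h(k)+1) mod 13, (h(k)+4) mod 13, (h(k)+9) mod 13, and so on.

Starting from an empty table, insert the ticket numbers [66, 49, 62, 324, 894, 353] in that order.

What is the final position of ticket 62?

4

Insert 66: h=6, slot 6 empty → index 6.
Insert 49: h=3, slot 3 empty → index 3.
Insert 62: h=3, slot 3 occupied → index 4.
Insert 324: h=11, slot 11 empty → index 11.
Insert 894: h=3, slots 3,4 occupied → index 7.
Insert 353: h=10, slot 10 empty → index 10.
Table: [∅, ∅, ∅, 49, 62, ∅, 66, 894, ∅, ∅, 353, 324, ∅]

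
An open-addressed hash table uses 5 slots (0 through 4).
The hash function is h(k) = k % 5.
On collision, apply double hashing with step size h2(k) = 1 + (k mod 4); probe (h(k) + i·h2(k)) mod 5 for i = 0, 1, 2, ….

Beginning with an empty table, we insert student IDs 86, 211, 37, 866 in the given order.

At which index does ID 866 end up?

4

86 hashes to 1; slot 1 is free → place at 1.
211 hashes to 1, h2=4; 1 taken → place at 0.
37 hashes to 2; slot 2 is free → place at 2.
866 hashes to 1, h2=3; 1 taken → place at 4.
Table: [211, 86, 37, ., 866]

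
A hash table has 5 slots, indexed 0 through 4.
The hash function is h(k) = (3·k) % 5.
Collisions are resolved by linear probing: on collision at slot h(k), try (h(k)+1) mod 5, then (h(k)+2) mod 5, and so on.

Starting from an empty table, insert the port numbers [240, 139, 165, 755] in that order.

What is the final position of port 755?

240 hashes to 0; slot 0 is free => place at 0.
139 hashes to 2; slot 2 is free => place at 2.
165 hashes to 0; 0 taken => place at 1.
755 hashes to 0; 0,1,2 taken => place at 3.
Table: [240, 165, 139, 755, -]

3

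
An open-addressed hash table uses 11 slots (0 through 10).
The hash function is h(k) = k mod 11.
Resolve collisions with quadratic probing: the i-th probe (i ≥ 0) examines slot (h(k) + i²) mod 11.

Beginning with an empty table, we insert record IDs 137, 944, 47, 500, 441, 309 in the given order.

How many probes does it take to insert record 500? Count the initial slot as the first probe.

137 hashes to 5; slot 5 is free => place at 5.
944 hashes to 9; slot 9 is free => place at 9.
47 hashes to 3; slot 3 is free => place at 3.
500 hashes to 5; 5 taken => place at 6.
441 hashes to 1; slot 1 is free => place at 1.
309 hashes to 1; 1 taken => place at 2.
Table: [-, 441, 309, 47, -, 137, 500, -, -, 944, -]

2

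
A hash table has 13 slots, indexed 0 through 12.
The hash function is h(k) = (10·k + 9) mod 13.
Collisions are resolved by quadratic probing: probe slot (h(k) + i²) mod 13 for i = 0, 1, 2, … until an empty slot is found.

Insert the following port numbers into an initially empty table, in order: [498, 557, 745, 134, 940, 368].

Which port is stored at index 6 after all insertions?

940

498 hashes to 10; slot 10 is free → place at 10.
557 hashes to 2; slot 2 is free → place at 2.
745 hashes to 10; 10 taken → place at 11.
134 hashes to 10; 10,11 taken → place at 1.
940 hashes to 10; 10,11,1 taken → place at 6.
368 hashes to 10; 10,11,1,6 taken → place at 0.
Table: [368, 134, 557, —, —, —, 940, —, —, —, 498, 745, —]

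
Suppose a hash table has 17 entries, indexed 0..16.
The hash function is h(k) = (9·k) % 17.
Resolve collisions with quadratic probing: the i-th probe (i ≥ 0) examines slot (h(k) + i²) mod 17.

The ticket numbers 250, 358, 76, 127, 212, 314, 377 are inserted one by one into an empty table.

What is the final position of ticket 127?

Insert 250: h=6, slot 6 empty → index 6.
Insert 358: h=9, slot 9 empty → index 9.
Insert 76: h=4, slot 4 empty → index 4.
Insert 127: h=4, slot 4 occupied → index 5.
Insert 212: h=4, slots 4,5 occupied → index 8.
Insert 314: h=4, slots 4,5,8 occupied → index 13.
Insert 377: h=10, slot 10 empty → index 10.
Table: [∅, ∅, ∅, ∅, 76, 127, 250, ∅, 212, 358, 377, ∅, ∅, 314, ∅, ∅, ∅]

5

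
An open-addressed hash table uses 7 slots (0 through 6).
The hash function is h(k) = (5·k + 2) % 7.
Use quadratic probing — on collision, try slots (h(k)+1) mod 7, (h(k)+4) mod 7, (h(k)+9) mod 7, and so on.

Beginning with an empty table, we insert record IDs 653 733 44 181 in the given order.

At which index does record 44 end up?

653 hashes to 5; slot 5 is free → place at 5.
733 hashes to 6; slot 6 is free → place at 6.
44 hashes to 5; 5,6 taken → place at 2.
181 hashes to 4; slot 4 is free → place at 4.
Table: [-, -, 44, -, 181, 653, 733]

2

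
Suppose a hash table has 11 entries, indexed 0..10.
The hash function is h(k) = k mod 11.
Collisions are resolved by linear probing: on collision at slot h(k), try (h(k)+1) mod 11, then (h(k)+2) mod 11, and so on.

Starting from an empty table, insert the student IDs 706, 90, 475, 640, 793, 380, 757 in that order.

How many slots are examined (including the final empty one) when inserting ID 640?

4

706 hashes to 2; slot 2 is free => place at 2.
90 hashes to 2; 2 taken => place at 3.
475 hashes to 2; 2,3 taken => place at 4.
640 hashes to 2; 2,3,4 taken => place at 5.
793 hashes to 1; slot 1 is free => place at 1.
380 hashes to 6; slot 6 is free => place at 6.
757 hashes to 9; slot 9 is free => place at 9.
Table: [-, 793, 706, 90, 475, 640, 380, -, -, 757, -]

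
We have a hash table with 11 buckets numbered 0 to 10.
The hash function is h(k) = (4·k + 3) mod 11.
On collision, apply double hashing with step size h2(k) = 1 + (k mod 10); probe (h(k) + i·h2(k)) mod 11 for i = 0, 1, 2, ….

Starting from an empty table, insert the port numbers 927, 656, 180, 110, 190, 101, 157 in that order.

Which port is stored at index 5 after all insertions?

190

927 hashes to 4; slot 4 is free → place at 4.
656 hashes to 9; slot 9 is free → place at 9.
180 hashes to 8; slot 8 is free → place at 8.
110 hashes to 3; slot 3 is free → place at 3.
190 hashes to 4, h2=1; 4 taken → place at 5.
101 hashes to 0; slot 0 is free → place at 0.
157 hashes to 4, h2=8; 4 taken → place at 1.
Table: [101, 157, ∅, 110, 927, 190, ∅, ∅, 180, 656, ∅]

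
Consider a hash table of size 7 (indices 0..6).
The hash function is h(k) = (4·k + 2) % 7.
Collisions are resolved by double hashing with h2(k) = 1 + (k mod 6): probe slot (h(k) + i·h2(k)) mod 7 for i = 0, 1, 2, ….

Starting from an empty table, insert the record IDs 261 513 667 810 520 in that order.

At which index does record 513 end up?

261: h=3 → slot 3
513: h=3, h2=4, probe 3,0 → slot 0
667: h=3, h2=2, probe 3,5 → slot 5
810: h=1 → slot 1
520: h=3, h2=5, probe 3,1,6 → slot 6
Table: [513, 810, ∅, 261, ∅, 667, 520]

0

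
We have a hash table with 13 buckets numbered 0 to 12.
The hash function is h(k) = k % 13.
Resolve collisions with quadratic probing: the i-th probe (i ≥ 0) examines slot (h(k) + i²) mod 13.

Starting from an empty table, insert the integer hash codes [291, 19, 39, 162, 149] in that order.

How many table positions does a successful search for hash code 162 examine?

291: h=5 => slot 5
19: h=6 => slot 6
39: h=0 => slot 0
162: h=6, probe 6,7 => slot 7
149: h=6, probe 6,7,10 => slot 10
Table: [39, -, -, -, -, 291, 19, 162, -, -, 149, -, -]
Lookup 162: h=6, probe 6,7 → found at 7.

2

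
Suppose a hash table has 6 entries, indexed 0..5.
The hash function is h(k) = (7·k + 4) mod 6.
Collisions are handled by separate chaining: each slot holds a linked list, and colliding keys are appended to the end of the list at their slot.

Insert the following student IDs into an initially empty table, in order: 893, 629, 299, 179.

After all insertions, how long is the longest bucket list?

Insert 893: h=3, bucket 3 empty -> new chain.
Insert 629: h=3, bucket 3 nonempty -> append to chain.
Insert 299: h=3, bucket 3 nonempty -> append to chain.
Insert 179: h=3, bucket 3 nonempty -> append to chain.
Final buckets:
0: —
1: —
2: —
3: 893 -> 629 -> 299 -> 179
4: —
5: —

4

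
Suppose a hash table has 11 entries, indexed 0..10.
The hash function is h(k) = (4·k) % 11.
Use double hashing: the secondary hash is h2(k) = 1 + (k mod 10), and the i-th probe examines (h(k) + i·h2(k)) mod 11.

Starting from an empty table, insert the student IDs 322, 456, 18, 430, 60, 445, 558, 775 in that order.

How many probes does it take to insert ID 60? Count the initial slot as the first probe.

2

322 hashes to 1; slot 1 is free => place at 1.
456 hashes to 9; slot 9 is free => place at 9.
18 hashes to 6; slot 6 is free => place at 6.
430 hashes to 4; slot 4 is free => place at 4.
60 hashes to 9, h2=1; 9 taken => place at 10.
445 hashes to 9, h2=6; 9,4,10 taken => place at 5.
558 hashes to 10, h2=9; 10 taken => place at 8.
775 hashes to 9, h2=6; 9,4,10,5 taken => place at 0.
Table: [775, 322, —, —, 430, 445, 18, —, 558, 456, 60]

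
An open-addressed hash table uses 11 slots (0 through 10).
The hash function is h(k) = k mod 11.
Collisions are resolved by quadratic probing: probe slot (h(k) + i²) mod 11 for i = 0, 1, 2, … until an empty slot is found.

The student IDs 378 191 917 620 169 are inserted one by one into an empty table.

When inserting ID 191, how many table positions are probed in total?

2

Insert 378: h=4, slot 4 empty => index 4.
Insert 191: h=4, slot 4 occupied => index 5.
Insert 917: h=4, slots 4,5 occupied => index 8.
Insert 620: h=4, slots 4,5,8 occupied => index 2.
Insert 169: h=4, slots 4,5,8,2 occupied => index 9.
Table: [∅, ∅, 620, ∅, 378, 191, ∅, ∅, 917, 169, ∅]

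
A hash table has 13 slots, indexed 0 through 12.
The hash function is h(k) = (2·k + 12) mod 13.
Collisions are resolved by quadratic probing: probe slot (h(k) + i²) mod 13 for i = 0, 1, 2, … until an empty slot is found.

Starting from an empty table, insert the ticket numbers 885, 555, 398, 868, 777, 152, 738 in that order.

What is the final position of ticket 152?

5

885 hashes to 1; slot 1 is free → place at 1.
555 hashes to 4; slot 4 is free → place at 4.
398 hashes to 2; slot 2 is free → place at 2.
868 hashes to 6; slot 6 is free → place at 6.
777 hashes to 6; 6 taken → place at 7.
152 hashes to 4; 4 taken → place at 5.
738 hashes to 6; 6,7 taken → place at 10.
Table: [∅, 885, 398, ∅, 555, 152, 868, 777, ∅, ∅, 738, ∅, ∅]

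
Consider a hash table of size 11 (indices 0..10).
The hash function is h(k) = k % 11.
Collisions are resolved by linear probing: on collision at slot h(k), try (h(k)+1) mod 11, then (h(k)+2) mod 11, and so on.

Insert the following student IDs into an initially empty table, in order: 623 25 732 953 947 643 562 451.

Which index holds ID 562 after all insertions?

2

Insert 623: h=7, slot 7 empty => index 7.
Insert 25: h=3, slot 3 empty => index 3.
Insert 732: h=6, slot 6 empty => index 6.
Insert 953: h=7, slot 7 occupied => index 8.
Insert 947: h=1, slot 1 empty => index 1.
Insert 643: h=5, slot 5 empty => index 5.
Insert 562: h=1, slot 1 occupied => index 2.
Insert 451: h=0, slot 0 empty => index 0.
Table: [451, 947, 562, 25, _, 643, 732, 623, 953, _, _]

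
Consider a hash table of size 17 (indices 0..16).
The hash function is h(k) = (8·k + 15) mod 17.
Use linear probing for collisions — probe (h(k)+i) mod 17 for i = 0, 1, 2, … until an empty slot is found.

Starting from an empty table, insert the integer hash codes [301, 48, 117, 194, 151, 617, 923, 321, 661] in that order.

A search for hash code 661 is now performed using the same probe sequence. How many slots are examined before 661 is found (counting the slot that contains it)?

4

301: h=9 → slot 9
48: h=8 → slot 8
117: h=16 → slot 16
194: h=3 → slot 3
151: h=16, probe 16,0 → slot 0
617: h=4 → slot 4
923: h=4, probe 4,5 → slot 5
321: h=16, probe 16,0,1 → slot 1
661: h=16, probe 16,0,1,2 → slot 2
Table: [151, 321, 661, 194, 617, 923, ∅, ∅, 48, 301, ∅, ∅, ∅, ∅, ∅, ∅, 117]
Lookup 661: h=16, probe 16,0,1,2 → found at 2.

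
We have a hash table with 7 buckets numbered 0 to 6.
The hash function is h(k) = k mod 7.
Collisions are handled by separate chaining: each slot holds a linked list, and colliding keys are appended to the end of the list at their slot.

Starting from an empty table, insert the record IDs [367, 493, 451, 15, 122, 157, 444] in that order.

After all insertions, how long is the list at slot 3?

367 → bucket 3
493 → bucket 3 (collision)
451 → bucket 3 (collision)
15 → bucket 1
122 → bucket 3 (collision)
157 → bucket 3 (collision)
444 → bucket 3 (collision)
Final buckets:
0: _
1: 15
2: _
3: 367 -> 493 -> 451 -> 122 -> 157 -> 444
4: _
5: _
6: _

6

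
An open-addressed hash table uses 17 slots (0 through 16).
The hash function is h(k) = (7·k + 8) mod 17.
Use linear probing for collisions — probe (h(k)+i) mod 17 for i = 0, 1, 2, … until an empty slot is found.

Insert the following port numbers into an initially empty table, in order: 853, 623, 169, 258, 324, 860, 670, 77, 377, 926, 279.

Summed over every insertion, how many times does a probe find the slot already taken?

Insert 853: h=12, slot 12 empty => index 12.
Insert 623: h=0, slot 0 empty => index 0.
Insert 169: h=1, slot 1 empty => index 1.
Insert 258: h=12, slot 12 occupied => index 13.
Insert 324: h=15, slot 15 empty => index 15.
Insert 860: h=10, slot 10 empty => index 10.
Insert 670: h=6, slot 6 empty => index 6.
Insert 77: h=3, slot 3 empty => index 3.
Insert 377: h=12, slots 12,13 occupied => index 14.
Insert 926: h=13, slots 13,14,15 occupied => index 16.
Insert 279: h=6, slot 6 occupied => index 7.
Table: [623, 169, —, 77, —, —, 670, 279, —, —, 860, —, 853, 258, 377, 324, 926]

7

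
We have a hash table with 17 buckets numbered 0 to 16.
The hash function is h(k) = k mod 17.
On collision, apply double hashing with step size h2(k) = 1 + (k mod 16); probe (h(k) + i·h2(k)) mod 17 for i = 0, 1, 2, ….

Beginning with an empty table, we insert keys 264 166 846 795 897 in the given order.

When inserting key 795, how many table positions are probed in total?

264 hashes to 9; slot 9 is free -> place at 9.
166 hashes to 13; slot 13 is free -> place at 13.
846 hashes to 13, h2=15; 13 taken -> place at 11.
795 hashes to 13, h2=12; 13 taken -> place at 8.
897 hashes to 13, h2=2; 13 taken -> place at 15.
Table: [-, -, -, -, -, -, -, -, 795, 264, -, 846, -, 166, -, 897, -]

2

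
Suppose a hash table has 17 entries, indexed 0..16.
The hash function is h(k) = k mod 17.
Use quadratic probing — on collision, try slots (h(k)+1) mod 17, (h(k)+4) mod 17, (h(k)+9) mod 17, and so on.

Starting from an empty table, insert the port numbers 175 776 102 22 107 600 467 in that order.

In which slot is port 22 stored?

175: h=5 → slot 5
776: h=11 → slot 11
102: h=0 → slot 0
22: h=5, probe 5,6 → slot 6
107: h=5, probe 5,6,9 → slot 9
600: h=5, probe 5,6,9,14 → slot 14
467: h=8 → slot 8
Table: [102, _, _, _, _, 175, 22, _, 467, 107, _, 776, _, _, 600, _, _]

6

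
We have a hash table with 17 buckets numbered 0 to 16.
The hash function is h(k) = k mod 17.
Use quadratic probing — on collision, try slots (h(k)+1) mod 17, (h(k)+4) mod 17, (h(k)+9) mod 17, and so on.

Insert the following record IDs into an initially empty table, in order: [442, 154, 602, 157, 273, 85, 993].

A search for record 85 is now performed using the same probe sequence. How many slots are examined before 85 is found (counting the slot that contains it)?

4

Insert 442: h=0, slot 0 empty -> index 0.
Insert 154: h=1, slot 1 empty -> index 1.
Insert 602: h=7, slot 7 empty -> index 7.
Insert 157: h=4, slot 4 empty -> index 4.
Insert 273: h=1, slot 1 occupied -> index 2.
Insert 85: h=0, slots 0,1,4 occupied -> index 9.
Insert 993: h=7, slot 7 occupied -> index 8.
Table: [442, 154, 273, —, 157, —, —, 602, 993, 85, —, —, —, —, —, —, —]
Lookup 85: h=0, probe 0,1,4,9 → found at 9.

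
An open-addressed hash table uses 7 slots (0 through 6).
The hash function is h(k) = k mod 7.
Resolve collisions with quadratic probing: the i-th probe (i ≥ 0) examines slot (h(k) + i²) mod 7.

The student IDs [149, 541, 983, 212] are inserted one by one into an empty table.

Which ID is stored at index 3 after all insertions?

149 hashes to 2; slot 2 is free -> place at 2.
541 hashes to 2; 2 taken -> place at 3.
983 hashes to 3; 3 taken -> place at 4.
212 hashes to 2; 2,3 taken -> place at 6.
Table: [∅, ∅, 149, 541, 983, ∅, 212]

541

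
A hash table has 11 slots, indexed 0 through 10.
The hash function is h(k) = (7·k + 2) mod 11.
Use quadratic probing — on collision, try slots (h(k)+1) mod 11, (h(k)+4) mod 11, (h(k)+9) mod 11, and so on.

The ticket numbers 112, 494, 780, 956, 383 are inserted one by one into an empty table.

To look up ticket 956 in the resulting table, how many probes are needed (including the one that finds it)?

Insert 112: h=5, slot 5 empty => index 5.
Insert 494: h=6, slot 6 empty => index 6.
Insert 780: h=6, slot 6 occupied => index 7.
Insert 956: h=6, slots 6,7 occupied => index 10.
Insert 383: h=10, slot 10 occupied => index 0.
Table: [383, -, -, -, -, 112, 494, 780, -, -, 956]
Lookup 956: h=6, probe 6,7,10 → found at 10.

3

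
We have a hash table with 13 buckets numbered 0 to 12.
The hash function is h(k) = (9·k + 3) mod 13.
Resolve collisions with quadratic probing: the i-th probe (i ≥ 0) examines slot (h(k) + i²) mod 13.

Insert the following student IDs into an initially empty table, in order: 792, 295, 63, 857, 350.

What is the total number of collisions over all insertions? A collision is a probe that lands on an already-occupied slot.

Insert 792: h=7, slot 7 empty => index 7.
Insert 295: h=6, slot 6 empty => index 6.
Insert 63: h=11, slot 11 empty => index 11.
Insert 857: h=7, slot 7 occupied => index 8.
Insert 350: h=7, slots 7,8,11 occupied => index 3.
Table: [_, _, _, 350, _, _, 295, 792, 857, _, _, 63, _]

4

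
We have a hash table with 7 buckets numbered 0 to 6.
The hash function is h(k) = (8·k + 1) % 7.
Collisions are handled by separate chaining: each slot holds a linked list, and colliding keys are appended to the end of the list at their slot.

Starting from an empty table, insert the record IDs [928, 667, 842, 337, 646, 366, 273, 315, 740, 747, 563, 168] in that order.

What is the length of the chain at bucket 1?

3

928 -> bucket 5
667 -> bucket 3
842 -> bucket 3 (collision)
337 -> bucket 2
646 -> bucket 3 (collision)
366 -> bucket 3 (collision)
273 -> bucket 1
315 -> bucket 1 (collision)
740 -> bucket 6
747 -> bucket 6 (collision)
563 -> bucket 4
168 -> bucket 1 (collision)
Final buckets:
0: -
1: 273 -> 315 -> 168
2: 337
3: 667 -> 842 -> 646 -> 366
4: 563
5: 928
6: 740 -> 747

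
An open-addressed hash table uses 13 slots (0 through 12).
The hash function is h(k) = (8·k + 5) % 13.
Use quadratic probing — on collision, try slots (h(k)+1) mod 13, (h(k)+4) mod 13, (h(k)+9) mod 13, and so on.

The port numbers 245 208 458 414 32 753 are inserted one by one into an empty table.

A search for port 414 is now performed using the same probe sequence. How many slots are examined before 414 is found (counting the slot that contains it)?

245: h=2 => slot 2
208: h=5 => slot 5
458: h=3 => slot 3
414: h=2, probe 2,3,6 => slot 6
32: h=1 => slot 1
753: h=10 => slot 10
Table: [∅, 32, 245, 458, ∅, 208, 414, ∅, ∅, ∅, 753, ∅, ∅]
Lookup 414: h=2, probe 2,3,6 → found at 6.

3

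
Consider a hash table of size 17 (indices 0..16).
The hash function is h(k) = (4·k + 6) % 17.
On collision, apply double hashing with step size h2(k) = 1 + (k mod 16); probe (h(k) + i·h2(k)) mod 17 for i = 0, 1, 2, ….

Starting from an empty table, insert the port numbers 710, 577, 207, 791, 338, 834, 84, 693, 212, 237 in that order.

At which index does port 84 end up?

12

710 hashes to 7; slot 7 is free → place at 7.
577 hashes to 2; slot 2 is free → place at 2.
207 hashes to 1; slot 1 is free → place at 1.
791 hashes to 8; slot 8 is free → place at 8.
338 hashes to 15; slot 15 is free → place at 15.
834 hashes to 10; slot 10 is free → place at 10.
84 hashes to 2, h2=5; 2,7 taken → place at 12.
693 hashes to 7, h2=6; 7 taken → place at 13.
212 hashes to 4; slot 4 is free → place at 4.
237 hashes to 2, h2=14; 2 taken → place at 16.
Table: [_, 207, 577, _, 212, _, _, 710, 791, _, 834, _, 84, 693, _, 338, 237]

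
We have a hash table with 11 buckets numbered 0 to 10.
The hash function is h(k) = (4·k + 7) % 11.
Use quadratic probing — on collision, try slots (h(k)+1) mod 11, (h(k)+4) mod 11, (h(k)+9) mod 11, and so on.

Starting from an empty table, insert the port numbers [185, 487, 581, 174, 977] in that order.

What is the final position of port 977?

185 hashes to 10; slot 10 is free → place at 10.
487 hashes to 8; slot 8 is free → place at 8.
581 hashes to 10; 10 taken → place at 0.
174 hashes to 10; 10,0 taken → place at 3.
977 hashes to 10; 10,0,3,8 taken → place at 4.
Table: [581, _, _, 174, 977, _, _, _, 487, _, 185]

4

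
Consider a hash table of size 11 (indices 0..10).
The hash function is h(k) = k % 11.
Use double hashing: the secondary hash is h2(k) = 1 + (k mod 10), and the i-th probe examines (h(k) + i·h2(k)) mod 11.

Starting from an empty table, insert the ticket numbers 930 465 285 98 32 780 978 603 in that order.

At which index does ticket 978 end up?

Insert 930: h=6, slot 6 empty → index 6.
Insert 465: h=3, slot 3 empty → index 3.
Insert 285: h=10, slot 10 empty → index 10.
Insert 98: h=10, h2=9, slot 10 occupied → index 8.
Insert 32: h=10, h2=3, slot 10 occupied → index 2.
Insert 780: h=10, h2=1, slot 10 occupied → index 0.
Insert 978: h=10, h2=9, slots 10,8,6 occupied → index 4.
Insert 603: h=9, slot 9 empty → index 9.
Table: [780, -, 32, 465, 978, -, 930, -, 98, 603, 285]

4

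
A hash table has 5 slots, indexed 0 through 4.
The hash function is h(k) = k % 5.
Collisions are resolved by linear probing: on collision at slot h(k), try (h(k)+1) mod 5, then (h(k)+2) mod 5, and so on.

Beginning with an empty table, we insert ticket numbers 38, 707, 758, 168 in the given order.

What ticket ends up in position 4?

758

38: h=3 → slot 3
707: h=2 → slot 2
758: h=3, probe 3,4 → slot 4
168: h=3, probe 3,4,0 → slot 0
Table: [168, ∅, 707, 38, 758]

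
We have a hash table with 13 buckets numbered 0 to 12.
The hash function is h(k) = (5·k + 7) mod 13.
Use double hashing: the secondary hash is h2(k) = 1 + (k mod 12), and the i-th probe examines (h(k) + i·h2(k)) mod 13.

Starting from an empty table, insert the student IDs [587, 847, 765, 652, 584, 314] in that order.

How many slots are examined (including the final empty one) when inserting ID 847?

2

587: h=4 -> slot 4
847: h=4, h2=8, probe 4,12 -> slot 12
765: h=10 -> slot 10
652: h=4, h2=5, probe 4,9 -> slot 9
584: h=2 -> slot 2
314: h=4, h2=3, probe 4,7 -> slot 7
Table: [∅, ∅, 584, ∅, 587, ∅, ∅, 314, ∅, 652, 765, ∅, 847]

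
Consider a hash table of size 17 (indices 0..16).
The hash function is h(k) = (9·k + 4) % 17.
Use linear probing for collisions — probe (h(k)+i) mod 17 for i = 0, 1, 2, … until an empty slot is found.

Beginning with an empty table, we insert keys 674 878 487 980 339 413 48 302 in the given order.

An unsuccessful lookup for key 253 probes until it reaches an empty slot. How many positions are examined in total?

4

674 hashes to 1; slot 1 is free -> place at 1.
878 hashes to 1; 1 taken -> place at 2.
487 hashes to 1; 1,2 taken -> place at 3.
980 hashes to 1; 1,2,3 taken -> place at 4.
339 hashes to 12; slot 12 is free -> place at 12.
413 hashes to 15; slot 15 is free -> place at 15.
48 hashes to 11; slot 11 is free -> place at 11.
302 hashes to 2; 2,3,4 taken -> place at 5.
Table: [—, 674, 878, 487, 980, 302, —, —, —, —, —, 48, 339, —, —, 413, —]
Lookup 253: h=3, probe 3,4,5,6 → slot 6 empty, not found.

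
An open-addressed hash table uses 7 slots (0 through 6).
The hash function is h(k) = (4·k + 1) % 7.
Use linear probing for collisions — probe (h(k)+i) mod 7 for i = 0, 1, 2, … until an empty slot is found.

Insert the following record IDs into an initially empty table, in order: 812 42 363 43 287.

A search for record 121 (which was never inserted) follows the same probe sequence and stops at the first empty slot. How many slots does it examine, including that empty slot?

Insert 812: h=1, slot 1 empty => index 1.
Insert 42: h=1, slot 1 occupied => index 2.
Insert 363: h=4, slot 4 empty => index 4.
Insert 43: h=5, slot 5 empty => index 5.
Insert 287: h=1, slots 1,2 occupied => index 3.
Table: [_, 812, 42, 287, 363, 43, _]
Lookup 121: h=2, probe 2,3,4,5,6 → slot 6 empty, not found.

5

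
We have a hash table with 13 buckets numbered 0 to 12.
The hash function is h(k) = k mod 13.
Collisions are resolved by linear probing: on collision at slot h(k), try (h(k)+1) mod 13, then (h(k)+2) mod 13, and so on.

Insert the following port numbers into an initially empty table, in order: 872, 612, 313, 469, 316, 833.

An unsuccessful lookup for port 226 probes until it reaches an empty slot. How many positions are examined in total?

3

872: h=1 => slot 1
612: h=1, probe 1,2 => slot 2
313: h=1, probe 1,2,3 => slot 3
469: h=1, probe 1,2,3,4 => slot 4
316: h=4, probe 4,5 => slot 5
833: h=1, probe 1,2,3,4,5,6 => slot 6
Table: [—, 872, 612, 313, 469, 316, 833, —, —, —, —, —, —]
Lookup 226: h=5, probe 5,6,7 → slot 7 empty, not found.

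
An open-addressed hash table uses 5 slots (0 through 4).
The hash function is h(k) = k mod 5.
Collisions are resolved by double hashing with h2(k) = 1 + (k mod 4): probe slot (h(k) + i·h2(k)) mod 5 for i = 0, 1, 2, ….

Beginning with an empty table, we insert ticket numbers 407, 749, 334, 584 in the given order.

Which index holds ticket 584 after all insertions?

Insert 407: h=2, slot 2 empty => index 2.
Insert 749: h=4, slot 4 empty => index 4.
Insert 334: h=4, h2=3, slots 4,2 occupied => index 0.
Insert 584: h=4, h2=1, slots 4,0 occupied => index 1.
Table: [334, 584, 407, —, 749]

1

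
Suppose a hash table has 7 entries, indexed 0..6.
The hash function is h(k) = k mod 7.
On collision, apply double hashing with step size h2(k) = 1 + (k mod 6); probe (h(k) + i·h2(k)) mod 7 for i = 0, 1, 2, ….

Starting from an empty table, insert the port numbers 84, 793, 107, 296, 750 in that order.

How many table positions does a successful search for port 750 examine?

Insert 84: h=0, slot 0 empty => index 0.
Insert 793: h=2, slot 2 empty => index 2.
Insert 107: h=2, h2=6, slot 2 occupied => index 1.
Insert 296: h=2, h2=3, slot 2 occupied => index 5.
Insert 750: h=1, h2=1, slots 1,2 occupied => index 3.
Table: [84, 107, 793, 750, ∅, 296, ∅]
Lookup 750: h=1, h2=1, probe 1,2,3 → found at 3.

3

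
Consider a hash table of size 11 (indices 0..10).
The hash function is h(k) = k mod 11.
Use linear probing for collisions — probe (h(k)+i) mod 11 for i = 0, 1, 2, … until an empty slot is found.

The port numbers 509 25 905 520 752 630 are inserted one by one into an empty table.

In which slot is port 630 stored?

8

Insert 509: h=3, slot 3 empty → index 3.
Insert 25: h=3, slot 3 occupied → index 4.
Insert 905: h=3, slots 3,4 occupied → index 5.
Insert 520: h=3, slots 3,4,5 occupied → index 6.
Insert 752: h=4, slots 4,5,6 occupied → index 7.
Insert 630: h=3, slots 3,4,5,6,7 occupied → index 8.
Table: [., ., ., 509, 25, 905, 520, 752, 630, ., .]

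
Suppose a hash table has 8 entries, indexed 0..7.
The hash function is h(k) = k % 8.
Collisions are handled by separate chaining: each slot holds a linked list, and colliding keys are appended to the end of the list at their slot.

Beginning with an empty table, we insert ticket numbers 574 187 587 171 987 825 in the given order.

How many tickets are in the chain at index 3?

574 → bucket 6
187 → bucket 3
587 → bucket 3 (collision)
171 → bucket 3 (collision)
987 → bucket 3 (collision)
825 → bucket 1
Final buckets:
0: -
1: 825
2: -
3: 187 -> 587 -> 171 -> 987
4: -
5: -
6: 574
7: -

4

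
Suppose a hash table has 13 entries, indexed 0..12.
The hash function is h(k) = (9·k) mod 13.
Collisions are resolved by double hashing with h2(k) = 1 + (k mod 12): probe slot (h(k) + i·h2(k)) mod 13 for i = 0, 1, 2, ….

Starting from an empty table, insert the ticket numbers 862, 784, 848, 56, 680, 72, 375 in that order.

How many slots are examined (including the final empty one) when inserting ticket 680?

4

Insert 862: h=10, slot 10 empty → index 10.
Insert 784: h=10, h2=5, slot 10 occupied → index 2.
Insert 848: h=1, slot 1 empty → index 1.
Insert 56: h=10, h2=9, slot 10 occupied → index 6.
Insert 680: h=10, h2=9, slots 10,6,2 occupied → index 11.
Insert 72: h=11, h2=1, slot 11 occupied → index 12.
Insert 375: h=8, slot 8 empty → index 8.
Table: [∅, 848, 784, ∅, ∅, ∅, 56, ∅, 375, ∅, 862, 680, 72]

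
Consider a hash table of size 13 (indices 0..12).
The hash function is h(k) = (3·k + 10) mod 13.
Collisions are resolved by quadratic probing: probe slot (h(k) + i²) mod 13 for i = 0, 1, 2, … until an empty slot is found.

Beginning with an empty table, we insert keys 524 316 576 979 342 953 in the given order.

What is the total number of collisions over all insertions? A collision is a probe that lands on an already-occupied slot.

15

524 hashes to 9; slot 9 is free → place at 9.
316 hashes to 9; 9 taken → place at 10.
576 hashes to 9; 9,10 taken → place at 0.
979 hashes to 9; 9,10,0 taken → place at 5.
342 hashes to 9; 9,10,0,5 taken → place at 12.
953 hashes to 9; 9,10,0,5,12 taken → place at 8.
Table: [576, —, —, —, —, 979, —, —, 953, 524, 316, —, 342]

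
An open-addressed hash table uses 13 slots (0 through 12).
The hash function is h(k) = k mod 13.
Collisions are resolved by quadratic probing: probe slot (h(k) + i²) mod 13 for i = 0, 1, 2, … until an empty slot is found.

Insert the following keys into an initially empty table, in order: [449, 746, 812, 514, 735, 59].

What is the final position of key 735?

11

Insert 449: h=7, slot 7 empty => index 7.
Insert 746: h=5, slot 5 empty => index 5.
Insert 812: h=6, slot 6 empty => index 6.
Insert 514: h=7, slot 7 occupied => index 8.
Insert 735: h=7, slots 7,8 occupied => index 11.
Insert 59: h=7, slots 7,8,11 occupied => index 3.
Table: [—, —, —, 59, —, 746, 812, 449, 514, —, —, 735, —]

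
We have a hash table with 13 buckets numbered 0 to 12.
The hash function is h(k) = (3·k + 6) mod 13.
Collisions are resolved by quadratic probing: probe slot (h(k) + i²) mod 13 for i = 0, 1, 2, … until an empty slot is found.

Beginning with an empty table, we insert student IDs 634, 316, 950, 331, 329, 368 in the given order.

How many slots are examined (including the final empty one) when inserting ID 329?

2

634: h=10 => slot 10
316: h=5 => slot 5
950: h=9 => slot 9
331: h=11 => slot 11
329: h=5, probe 5,6 => slot 6
368: h=5, probe 5,6,9,1 => slot 1
Table: [., 368, ., ., ., 316, 329, ., ., 950, 634, 331, .]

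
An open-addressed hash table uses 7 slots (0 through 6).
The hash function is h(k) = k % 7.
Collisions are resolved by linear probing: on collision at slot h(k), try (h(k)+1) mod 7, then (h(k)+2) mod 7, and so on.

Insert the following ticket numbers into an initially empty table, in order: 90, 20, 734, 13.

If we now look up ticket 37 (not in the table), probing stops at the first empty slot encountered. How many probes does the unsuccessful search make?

2

Insert 90: h=6, slot 6 empty => index 6.
Insert 20: h=6, slot 6 occupied => index 0.
Insert 734: h=6, slots 6,0 occupied => index 1.
Insert 13: h=6, slots 6,0,1 occupied => index 2.
Table: [20, 734, 13, —, —, —, 90]
Lookup 37: h=2, probe 2,3 → slot 3 empty, not found.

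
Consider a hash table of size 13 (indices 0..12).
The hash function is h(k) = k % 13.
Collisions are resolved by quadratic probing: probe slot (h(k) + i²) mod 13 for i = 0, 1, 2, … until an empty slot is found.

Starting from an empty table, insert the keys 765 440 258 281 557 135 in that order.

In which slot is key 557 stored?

765 hashes to 11; slot 11 is free => place at 11.
440 hashes to 11; 11 taken => place at 12.
258 hashes to 11; 11,12 taken => place at 2.
281 hashes to 8; slot 8 is free => place at 8.
557 hashes to 11; 11,12,2 taken => place at 7.
135 hashes to 5; slot 5 is free => place at 5.
Table: [-, -, 258, -, -, 135, -, 557, 281, -, -, 765, 440]

7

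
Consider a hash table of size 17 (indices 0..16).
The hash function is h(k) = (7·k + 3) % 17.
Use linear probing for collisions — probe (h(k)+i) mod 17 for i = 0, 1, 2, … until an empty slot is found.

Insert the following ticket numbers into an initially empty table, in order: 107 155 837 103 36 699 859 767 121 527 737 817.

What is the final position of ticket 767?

3

107: h=4 -> slot 4
155: h=0 -> slot 0
837: h=14 -> slot 14
103: h=10 -> slot 10
36: h=0, probe 0,1 -> slot 1
699: h=0, probe 0,1,2 -> slot 2
859: h=15 -> slot 15
767: h=0, probe 0,1,2,3 -> slot 3
121: h=0, probe 0,1,2,3,4,5 -> slot 5
527: h=3, probe 3,4,5,6 -> slot 6
737: h=11 -> slot 11
817: h=10, probe 10,11,12 -> slot 12
Table: [155, 36, 699, 767, 107, 121, 527, ., ., ., 103, 737, 817, ., 837, 859, .]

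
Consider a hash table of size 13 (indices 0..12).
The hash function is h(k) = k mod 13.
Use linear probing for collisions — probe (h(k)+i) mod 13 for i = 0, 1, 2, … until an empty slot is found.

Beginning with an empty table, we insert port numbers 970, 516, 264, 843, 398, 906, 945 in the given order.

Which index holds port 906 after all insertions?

970: h=8 → slot 8
516: h=9 → slot 9
264: h=4 → slot 4
843: h=11 → slot 11
398: h=8, probe 8,9,10 → slot 10
906: h=9, probe 9,10,11,12 → slot 12
945: h=9, probe 9,10,11,12,0 → slot 0
Table: [945, _, _, _, 264, _, _, _, 970, 516, 398, 843, 906]

12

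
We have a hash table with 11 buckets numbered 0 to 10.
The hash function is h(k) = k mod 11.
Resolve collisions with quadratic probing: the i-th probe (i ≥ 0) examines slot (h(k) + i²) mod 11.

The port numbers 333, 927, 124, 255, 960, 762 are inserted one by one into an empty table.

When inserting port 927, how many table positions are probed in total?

Insert 333: h=3, slot 3 empty -> index 3.
Insert 927: h=3, slot 3 occupied -> index 4.
Insert 124: h=3, slots 3,4 occupied -> index 7.
Insert 255: h=2, slot 2 empty -> index 2.
Insert 960: h=3, slots 3,4,7 occupied -> index 1.
Insert 762: h=3, slots 3,4,7,1 occupied -> index 8.
Table: [∅, 960, 255, 333, 927, ∅, ∅, 124, 762, ∅, ∅]

2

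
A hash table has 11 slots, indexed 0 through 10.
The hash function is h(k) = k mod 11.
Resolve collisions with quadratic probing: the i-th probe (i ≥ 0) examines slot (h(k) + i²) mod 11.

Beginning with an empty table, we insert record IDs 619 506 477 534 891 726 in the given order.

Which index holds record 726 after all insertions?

619: h=3 -> slot 3
506: h=0 -> slot 0
477: h=4 -> slot 4
534: h=6 -> slot 6
891: h=0, probe 0,1 -> slot 1
726: h=0, probe 0,1,4,9 -> slot 9
Table: [506, 891, _, 619, 477, _, 534, _, _, 726, _]

9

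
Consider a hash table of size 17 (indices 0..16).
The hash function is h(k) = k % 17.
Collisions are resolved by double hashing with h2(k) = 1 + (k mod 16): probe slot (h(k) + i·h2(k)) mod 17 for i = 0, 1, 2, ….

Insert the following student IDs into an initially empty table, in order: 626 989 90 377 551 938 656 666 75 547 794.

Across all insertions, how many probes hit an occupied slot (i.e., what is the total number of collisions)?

626 hashes to 14; slot 14 is free -> place at 14.
989 hashes to 3; slot 3 is free -> place at 3.
90 hashes to 5; slot 5 is free -> place at 5.
377 hashes to 3, h2=10; 3 taken -> place at 13.
551 hashes to 7; slot 7 is free -> place at 7.
938 hashes to 3, h2=11; 3,14 taken -> place at 8.
656 hashes to 10; slot 10 is free -> place at 10.
666 hashes to 3, h2=11; 3,14,8 taken -> place at 2.
75 hashes to 7, h2=12; 7,2,14 taken -> place at 9.
547 hashes to 3, h2=4; 3,7 taken -> place at 11.
794 hashes to 12; slot 12 is free -> place at 12.
Table: [∅, ∅, 666, 989, ∅, 90, ∅, 551, 938, 75, 656, 547, 794, 377, 626, ∅, ∅]

11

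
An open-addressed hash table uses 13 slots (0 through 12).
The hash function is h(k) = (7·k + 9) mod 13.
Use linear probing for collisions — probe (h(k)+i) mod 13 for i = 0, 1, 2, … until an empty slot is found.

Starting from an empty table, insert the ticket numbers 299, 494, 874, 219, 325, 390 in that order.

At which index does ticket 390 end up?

Insert 299: h=9, slot 9 empty → index 9.
Insert 494: h=9, slot 9 occupied → index 10.
Insert 874: h=4, slot 4 empty → index 4.
Insert 219: h=8, slot 8 empty → index 8.
Insert 325: h=9, slots 9,10 occupied → index 11.
Insert 390: h=9, slots 9,10,11 occupied → index 12.
Table: [∅, ∅, ∅, ∅, 874, ∅, ∅, ∅, 219, 299, 494, 325, 390]

12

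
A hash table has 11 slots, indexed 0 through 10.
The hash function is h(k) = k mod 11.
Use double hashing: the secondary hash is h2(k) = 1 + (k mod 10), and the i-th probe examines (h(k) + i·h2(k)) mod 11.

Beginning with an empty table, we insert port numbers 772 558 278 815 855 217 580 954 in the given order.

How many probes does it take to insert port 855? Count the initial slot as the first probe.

Insert 772: h=2, slot 2 empty -> index 2.
Insert 558: h=8, slot 8 empty -> index 8.
Insert 278: h=3, slot 3 empty -> index 3.
Insert 815: h=1, slot 1 empty -> index 1.
Insert 855: h=8, h2=6, slots 8,3 occupied -> index 9.
Insert 217: h=8, h2=8, slot 8 occupied -> index 5.
Insert 580: h=8, h2=1, slots 8,9 occupied -> index 10.
Insert 954: h=8, h2=5, slots 8,2 occupied -> index 7.
Table: [-, 815, 772, 278, -, 217, -, 954, 558, 855, 580]

3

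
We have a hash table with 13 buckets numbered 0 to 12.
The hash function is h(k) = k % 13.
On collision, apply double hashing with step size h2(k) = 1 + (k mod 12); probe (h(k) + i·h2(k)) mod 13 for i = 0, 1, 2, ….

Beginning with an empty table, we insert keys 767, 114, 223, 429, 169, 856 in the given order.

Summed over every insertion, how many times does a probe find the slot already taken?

4

767: h=0 -> slot 0
114: h=10 -> slot 10
223: h=2 -> slot 2
429: h=0, h2=10, probe 0,10,7 -> slot 7
169: h=0, h2=2, probe 0,2,4 -> slot 4
856: h=11 -> slot 11
Table: [767, -, 223, -, 169, -, -, 429, -, -, 114, 856, -]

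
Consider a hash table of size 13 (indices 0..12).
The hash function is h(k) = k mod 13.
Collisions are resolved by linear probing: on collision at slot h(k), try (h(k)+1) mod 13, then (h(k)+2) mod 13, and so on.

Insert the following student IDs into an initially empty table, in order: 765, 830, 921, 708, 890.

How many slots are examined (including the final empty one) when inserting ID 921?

3

765: h=11 -> slot 11
830: h=11, probe 11,12 -> slot 12
921: h=11, probe 11,12,0 -> slot 0
708: h=6 -> slot 6
890: h=6, probe 6,7 -> slot 7
Table: [921, —, —, —, —, —, 708, 890, —, —, —, 765, 830]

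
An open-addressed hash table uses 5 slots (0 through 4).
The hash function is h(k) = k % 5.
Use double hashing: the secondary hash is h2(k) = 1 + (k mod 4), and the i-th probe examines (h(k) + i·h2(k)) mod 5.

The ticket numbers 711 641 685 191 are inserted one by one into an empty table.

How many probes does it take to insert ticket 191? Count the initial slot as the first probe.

711: h=1 -> slot 1
641: h=1, h2=2, probe 1,3 -> slot 3
685: h=0 -> slot 0
191: h=1, h2=4, probe 1,0,4 -> slot 4
Table: [685, 711, _, 641, 191]

3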